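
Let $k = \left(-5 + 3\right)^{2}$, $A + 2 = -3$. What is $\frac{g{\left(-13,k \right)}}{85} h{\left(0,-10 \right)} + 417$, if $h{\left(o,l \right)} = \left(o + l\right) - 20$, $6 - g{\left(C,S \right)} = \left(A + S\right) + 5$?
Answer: $\frac{7077}{17} \approx 416.29$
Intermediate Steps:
$A = -5$ ($A = -2 - 3 = -5$)
$k = 4$ ($k = \left(-2\right)^{2} = 4$)
$g{\left(C,S \right)} = 6 - S$ ($g{\left(C,S \right)} = 6 - \left(\left(-5 + S\right) + 5\right) = 6 - S$)
$h{\left(o,l \right)} = -20 + l + o$ ($h{\left(o,l \right)} = \left(l + o\right) - 20 = -20 + l + o$)
$\frac{g{\left(-13,k \right)}}{85} h{\left(0,-10 \right)} + 417 = \frac{6 - 4}{85} \left(-20 - 10 + 0\right) + 417 = \left(6 - 4\right) \frac{1}{85} \left(-30\right) + 417 = 2 \cdot \frac{1}{85} \left(-30\right) + 417 = \frac{2}{85} \left(-30\right) + 417 = - \frac{12}{17} + 417 = \frac{7077}{17}$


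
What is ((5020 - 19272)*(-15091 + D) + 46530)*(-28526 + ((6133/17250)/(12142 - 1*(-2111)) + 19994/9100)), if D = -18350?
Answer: -3899842492840141316908/286841625 ≈ -1.3596e+13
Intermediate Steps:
((5020 - 19272)*(-15091 + D) + 46530)*(-28526 + ((6133/17250)/(12142 - 1*(-2111)) + 19994/9100)) = ((5020 - 19272)*(-15091 - 18350) + 46530)*(-28526 + ((6133/17250)/(12142 - 1*(-2111)) + 19994/9100)) = (-14252*(-33441) + 46530)*(-28526 + ((6133*(1/17250))/(12142 + 2111) + 19994*(1/9100))) = (476601132 + 46530)*(-28526 + ((6133/17250)/14253 + 769/350)) = 476647662*(-28526 + ((6133/17250)*(1/14253) + 769/350)) = 476647662*(-28526 + (6133/245864250 + 769/350)) = 476647662*(-28526 + 1890717548/860524875) = 476647662*(-24545441866702/860524875) = -3899842492840141316908/286841625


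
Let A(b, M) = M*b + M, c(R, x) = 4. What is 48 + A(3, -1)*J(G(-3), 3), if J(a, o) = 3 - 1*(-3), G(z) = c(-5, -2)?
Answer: 24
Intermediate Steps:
G(z) = 4
A(b, M) = M + M*b
J(a, o) = 6 (J(a, o) = 3 + 3 = 6)
48 + A(3, -1)*J(G(-3), 3) = 48 - (1 + 3)*6 = 48 - 1*4*6 = 48 - 4*6 = 48 - 24 = 24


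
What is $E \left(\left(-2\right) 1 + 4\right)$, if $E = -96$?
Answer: $-192$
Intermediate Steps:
$E \left(\left(-2\right) 1 + 4\right) = - 96 \left(\left(-2\right) 1 + 4\right) = - 96 \left(-2 + 4\right) = \left(-96\right) 2 = -192$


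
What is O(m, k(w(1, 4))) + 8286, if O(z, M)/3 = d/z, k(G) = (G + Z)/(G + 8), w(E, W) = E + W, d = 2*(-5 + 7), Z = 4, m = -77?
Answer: 638010/77 ≈ 8285.8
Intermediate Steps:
d = 4 (d = 2*2 = 4)
k(G) = (4 + G)/(8 + G) (k(G) = (G + 4)/(G + 8) = (4 + G)/(8 + G))
O(z, M) = 12/z (O(z, M) = 3*(4/z) = 12/z)
O(m, k(w(1, 4))) + 8286 = 12/(-77) + 8286 = 12*(-1/77) + 8286 = -12/77 + 8286 = 638010/77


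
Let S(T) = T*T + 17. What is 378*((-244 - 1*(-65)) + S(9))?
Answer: -30618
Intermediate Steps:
S(T) = 17 + T² (S(T) = T² + 17 = 17 + T²)
378*((-244 - 1*(-65)) + S(9)) = 378*((-244 - 1*(-65)) + (17 + 9²)) = 378*((-244 + 65) + (17 + 81)) = 378*(-179 + 98) = 378*(-81) = -30618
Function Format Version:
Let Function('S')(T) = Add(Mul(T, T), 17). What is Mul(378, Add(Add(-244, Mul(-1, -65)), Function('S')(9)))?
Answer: -30618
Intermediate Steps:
Function('S')(T) = Add(17, Pow(T, 2)) (Function('S')(T) = Add(Pow(T, 2), 17) = Add(17, Pow(T, 2)))
Mul(378, Add(Add(-244, Mul(-1, -65)), Function('S')(9))) = Mul(378, Add(Add(-244, Mul(-1, -65)), Add(17, Pow(9, 2)))) = Mul(378, Add(Add(-244, 65), Add(17, 81))) = Mul(378, Add(-179, 98)) = Mul(378, -81) = -30618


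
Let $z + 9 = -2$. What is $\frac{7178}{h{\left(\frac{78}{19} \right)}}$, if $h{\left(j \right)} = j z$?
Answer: $- \frac{68191}{429} \approx -158.95$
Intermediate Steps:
$z = -11$ ($z = -9 - 2 = -11$)
$h{\left(j \right)} = - 11 j$ ($h{\left(j \right)} = j \left(-11\right) = - 11 j$)
$\frac{7178}{h{\left(\frac{78}{19} \right)}} = \frac{7178}{\left(-11\right) \frac{78}{19}} = \frac{7178}{- \frac{858}{19}} = 7178 \left(- \frac{19}{858}\right) = - \frac{68191}{429}$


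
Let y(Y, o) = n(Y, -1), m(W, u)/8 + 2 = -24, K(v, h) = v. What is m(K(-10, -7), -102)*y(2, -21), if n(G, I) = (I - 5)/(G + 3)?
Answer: 1248/5 ≈ 249.60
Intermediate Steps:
m(W, u) = -208 (m(W, u) = -16 + 8*(-24) = -16 - 192 = -208)
n(G, I) = (-5 + I)/(3 + G)
y(Y, o) = -6/(3 + Y) (y(Y, o) = (-5 - 1)/(3 + Y) = -6/(3 + Y))
m(K(-10, -7), -102)*y(2, -21) = -(-1248)/(3 + 2) = -(-1248)/5 = -208*(-6/5) = 1248/5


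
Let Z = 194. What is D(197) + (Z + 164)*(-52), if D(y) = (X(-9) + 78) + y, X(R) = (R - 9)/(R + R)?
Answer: -18340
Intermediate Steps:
X(R) = (-9 + R)/(2*R) (X(R) = (-9 + R)/((2*R)) = (-9 + R)*(1/(2*R)) = (-9 + R)/(2*R))
D(y) = 79 + y (D(y) = ((½)*(-9 - 9)/(-9) + 78) + y = ((½)*(-⅑)*(-18) + 78) + y = (1 + 78) + y = 79 + y)
D(197) + (Z + 164)*(-52) = (79 + 197) + (194 + 164)*(-52) = 276 + 358*(-52) = 276 - 18616 = -18340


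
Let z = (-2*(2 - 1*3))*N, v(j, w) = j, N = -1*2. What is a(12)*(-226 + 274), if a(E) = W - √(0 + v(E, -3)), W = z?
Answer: -192 - 96*√3 ≈ -358.28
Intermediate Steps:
N = -2
z = -4 (z = -2*(2 - 1*3)*(-2) = -2*(2 - 3)*(-2) = -2*(-1)*(-2) = 2*(-2) = -4)
W = -4
a(E) = -4 - √E (a(E) = -4 - √(0 + E) = -4 - √E)
a(12)*(-226 + 274) = (-4 - √12)*(-226 + 274) = (-4 - 2*√3)*48 = -192 - 96*√3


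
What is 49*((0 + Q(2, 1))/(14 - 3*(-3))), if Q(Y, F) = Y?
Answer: 98/23 ≈ 4.2609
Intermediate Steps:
49*((0 + Q(2, 1))/(14 - 3*(-3))) = 49*((0 + 2)/(14 - 3*(-3))) = 49*(2/(14 + 9)) = 49*(2/23) = 98/23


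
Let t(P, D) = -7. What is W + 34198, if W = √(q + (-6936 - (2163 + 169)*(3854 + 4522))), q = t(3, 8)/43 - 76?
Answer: 34198 + I*√36129171857/43 ≈ 34198.0 + 4420.4*I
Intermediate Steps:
q = -3275/43 (q = -7/43 - 76 = -3275/43 ≈ -76.163)
W = I*√36129171857/43 (W = √(-3275/43 + (-6936 - (2163 + 169)*(3854 + 4522))) = √(-3275/43 + (-6936 - 2332*8376)) = √(-3275/43 + (-6936 - 1*19532832)) = √(-3275/43 + (-6936 - 19532832)) = √(-3275/43 - 19539768) = √(-840213299/43) = I*√36129171857/43 ≈ 4420.4*I)
W + 34198 = I*√36129171857/43 + 34198 = 34198 + I*√36129171857/43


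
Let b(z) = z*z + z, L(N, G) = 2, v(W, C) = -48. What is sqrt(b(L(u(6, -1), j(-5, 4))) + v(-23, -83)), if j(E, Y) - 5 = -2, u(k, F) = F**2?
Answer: I*sqrt(42) ≈ 6.4807*I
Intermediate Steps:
j(E, Y) = 3 (j(E, Y) = 5 - 2 = 3)
b(z) = z + z**2 (b(z) = z**2 + z = z + z**2)
sqrt(b(L(u(6, -1), j(-5, 4))) + v(-23, -83)) = sqrt(2*(1 + 2) - 48) = sqrt(2*3 - 48) = sqrt(6 - 48) = sqrt(-42) = I*sqrt(42)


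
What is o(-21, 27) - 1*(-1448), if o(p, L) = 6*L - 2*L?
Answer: 1556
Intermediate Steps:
o(p, L) = 4*L
o(-21, 27) - 1*(-1448) = 4*27 - 1*(-1448) = 108 + 1448 = 1556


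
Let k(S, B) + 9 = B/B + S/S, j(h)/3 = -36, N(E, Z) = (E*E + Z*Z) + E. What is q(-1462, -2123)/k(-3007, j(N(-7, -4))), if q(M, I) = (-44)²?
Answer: -1936/7 ≈ -276.57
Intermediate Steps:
N(E, Z) = E + E² + Z² (N(E, Z) = (E² + Z²) + E = E + E² + Z²)
j(h) = -108 (j(h) = 3*(-36) = -108)
q(M, I) = 1936
k(S, B) = -7 (k(S, B) = -9 + (B/B + S/S) = -9 + (1 + 1) = -9 + 2 = -7)
q(-1462, -2123)/k(-3007, j(N(-7, -4))) = 1936/(-7) = 1936*(-⅐) = -1936/7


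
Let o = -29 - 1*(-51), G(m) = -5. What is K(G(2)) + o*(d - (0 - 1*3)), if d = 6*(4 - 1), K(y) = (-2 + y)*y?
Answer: 497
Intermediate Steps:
K(y) = y*(-2 + y)
d = 18 (d = 6*3 = 18)
o = 22 (o = -29 + 51 = 22)
K(G(2)) + o*(d - (0 - 1*3)) = -5*(-2 - 5) + 22*(18 - (0 - 1*3)) = -5*(-7) + 22*(18 - (0 - 3)) = 35 + 22*(18 - 1*(-3)) = 35 + 22*(18 + 3) = 35 + 22*21 = 35 + 462 = 497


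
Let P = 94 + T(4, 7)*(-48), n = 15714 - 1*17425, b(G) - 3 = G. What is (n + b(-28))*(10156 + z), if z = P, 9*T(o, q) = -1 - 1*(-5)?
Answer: -53270896/3 ≈ -1.7757e+7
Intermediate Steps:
T(o, q) = 4/9 (T(o, q) = (-1 - 1*(-5))/9 = (-1 + 5)/9 = (⅑)*4 = 4/9)
b(G) = 3 + G
n = -1711 (n = 15714 - 17425 = -1711)
P = 218/3 (P = 94 + (4/9)*(-48) = 94 - 64/3 = 218/3 ≈ 72.667)
z = 218/3 ≈ 72.667
(n + b(-28))*(10156 + z) = (-1711 + (3 - 28))*(10156 + 218/3) = (-1711 - 25)*(30686/3) = -1736*30686/3 = -53270896/3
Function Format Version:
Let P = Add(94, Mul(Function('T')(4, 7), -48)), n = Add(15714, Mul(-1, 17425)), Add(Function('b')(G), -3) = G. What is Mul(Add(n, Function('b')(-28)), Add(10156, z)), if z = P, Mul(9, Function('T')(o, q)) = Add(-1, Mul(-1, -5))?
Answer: Rational(-53270896, 3) ≈ -1.7757e+7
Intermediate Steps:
Function('T')(o, q) = Rational(4, 9) (Function('T')(o, q) = Mul(Rational(1, 9), Add(-1, Mul(-1, -5))) = Mul(Rational(1, 9), Add(-1, 5)) = Mul(Rational(1, 9), 4) = Rational(4, 9))
Function('b')(G) = Add(3, G)
n = -1711 (n = Add(15714, -17425) = -1711)
P = Rational(218, 3) (P = Add(94, Mul(Rational(4, 9), -48)) = Add(94, Rational(-64, 3)) = Rational(218, 3) ≈ 72.667)
z = Rational(218, 3) ≈ 72.667
Mul(Add(n, Function('b')(-28)), Add(10156, z)) = Mul(Add(-1711, Add(3, -28)), Add(10156, Rational(218, 3))) = Mul(Add(-1711, -25), Rational(30686, 3)) = Mul(-1736, Rational(30686, 3)) = Rational(-53270896, 3)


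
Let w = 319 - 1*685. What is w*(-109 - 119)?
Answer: 83448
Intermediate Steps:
w = -366 (w = 319 - 685 = -366)
w*(-109 - 119) = -366*(-109 - 119) = -366*(-228) = 83448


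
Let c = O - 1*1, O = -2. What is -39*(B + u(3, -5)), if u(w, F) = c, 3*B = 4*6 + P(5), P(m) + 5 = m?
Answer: -195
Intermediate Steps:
P(m) = -5 + m
B = 8 (B = (4*6 + (-5 + 5))/3 = (24 + 0)/3 = (1/3)*24 = 8)
c = -3 (c = -2 - 1*1 = -2 - 1 = -3)
u(w, F) = -3
-39*(B + u(3, -5)) = -39*(8 - 3) = -39*5 = -195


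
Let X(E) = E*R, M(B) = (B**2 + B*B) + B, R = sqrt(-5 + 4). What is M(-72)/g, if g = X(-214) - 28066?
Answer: -36120942/98468269 + 275418*I/98468269 ≈ -0.36683 + 0.002797*I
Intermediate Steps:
R = I (R = sqrt(-1) = I ≈ 1.0*I)
M(B) = B + 2*B**2 (M(B) = (B**2 + B**2) + B = 2*B**2 + B = B + 2*B**2)
X(E) = I*E (X(E) = E*I = I*E)
g = -28066 - 214*I (g = I*(-214) - 28066 = -214*I - 28066 = -28066 - 214*I ≈ -28066.0 - 214.0*I)
M(-72)/g = (-72*(1 + 2*(-72)))/(-28066 - 214*I) = (-72*(1 - 144))*((-28066 + 214*I)/787746152) = (-72*(-143))*((-28066 + 214*I)/787746152) = 10296*((-28066 + 214*I)/787746152) = 1287*(-28066 + 214*I)/98468269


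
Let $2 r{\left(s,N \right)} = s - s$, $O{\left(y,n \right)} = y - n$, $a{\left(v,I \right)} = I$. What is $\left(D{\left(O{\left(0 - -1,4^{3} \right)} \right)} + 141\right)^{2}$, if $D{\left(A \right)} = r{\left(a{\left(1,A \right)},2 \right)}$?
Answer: $19881$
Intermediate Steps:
$r{\left(s,N \right)} = 0$ ($r{\left(s,N \right)} = \frac{s - s}{2} = \frac{1}{2} \cdot 0 = 0$)
$D{\left(A \right)} = 0$
$\left(D{\left(O{\left(0 - -1,4^{3} \right)} \right)} + 141\right)^{2} = \left(0 + 141\right)^{2} = 141^{2} = 19881$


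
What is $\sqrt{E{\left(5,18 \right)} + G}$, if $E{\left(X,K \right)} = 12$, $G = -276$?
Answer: $2 i \sqrt{66} \approx 16.248 i$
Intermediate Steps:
$\sqrt{E{\left(5,18 \right)} + G} = \sqrt{12 - 276} = \sqrt{-264} = 2 i \sqrt{66}$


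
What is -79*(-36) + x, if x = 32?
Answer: 2876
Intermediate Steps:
-79*(-36) + x = -79*(-36) + 32 = 2844 + 32 = 2876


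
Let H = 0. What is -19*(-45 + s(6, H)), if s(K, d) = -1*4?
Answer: 931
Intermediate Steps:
s(K, d) = -4
-19*(-45 + s(6, H)) = -19*(-45 - 4) = -19*(-49) = 931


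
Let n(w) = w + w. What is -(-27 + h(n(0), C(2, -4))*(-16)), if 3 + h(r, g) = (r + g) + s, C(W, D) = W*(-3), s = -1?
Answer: -133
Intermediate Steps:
n(w) = 2*w
C(W, D) = -3*W
h(r, g) = -4 + g + r (h(r, g) = -3 + ((r + g) - 1) = -3 + ((g + r) - 1) = -3 + (-1 + g + r) = -4 + g + r)
-(-27 + h(n(0), C(2, -4))*(-16)) = -(-27 + (-4 - 3*2 + 2*0)*(-16)) = -(-27 + (-4 - 6 + 0)*(-16)) = -(-27 - 10*(-16)) = -(-27 + 160) = -1*133 = -133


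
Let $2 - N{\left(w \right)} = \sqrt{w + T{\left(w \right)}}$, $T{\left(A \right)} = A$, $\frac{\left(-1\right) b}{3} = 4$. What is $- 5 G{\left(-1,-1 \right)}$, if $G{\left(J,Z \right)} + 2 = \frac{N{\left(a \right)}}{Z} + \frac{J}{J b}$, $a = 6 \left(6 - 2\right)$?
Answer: $\frac{245}{12} - 20 \sqrt{3} \approx -14.224$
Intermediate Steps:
$b = -12$ ($b = \left(-3\right) 4 = -12$)
$a = 24$ ($a = 6 \cdot 4 = 24$)
$N{\left(w \right)} = 2 - \sqrt{2} \sqrt{w}$ ($N{\left(w \right)} = 2 - \sqrt{w + w} = 2 - \sqrt{2 w} = 2 - \sqrt{2} \sqrt{w}$)
$G{\left(J,Z \right)} = - \frac{25}{12} + \frac{2 - 4 \sqrt{3}}{Z}$ ($G{\left(J,Z \right)} = -2 + \left(\frac{2 - \sqrt{2} \sqrt{24}}{Z} + \frac{J}{J \left(-12\right)}\right) = -2 + \left(\frac{2 - \sqrt{2} \cdot 2 \sqrt{6}}{Z} + \frac{J}{\left(-12\right) J}\right) = -2 + \left(\frac{2 - 4 \sqrt{3}}{Z} + J \left(- \frac{1}{12 J}\right)\right) = -2 - \left(\frac{1}{12} - \frac{2 - 4 \sqrt{3}}{Z}\right) = - \frac{25}{12} + \frac{2 - 4 \sqrt{3}}{Z}$)
$- 5 G{\left(-1,-1 \right)} = - 5 \frac{24 - 48 \sqrt{3} - -25}{12 \left(-1\right)} = - 5 \cdot \frac{1}{12} \left(-1\right) \left(24 - 48 \sqrt{3} + 25\right) = - 5 \cdot \frac{1}{12} \left(-1\right) \left(49 - 48 \sqrt{3}\right) = - 5 \left(- \frac{49}{12} + 4 \sqrt{3}\right) = \frac{245}{12} - 20 \sqrt{3}$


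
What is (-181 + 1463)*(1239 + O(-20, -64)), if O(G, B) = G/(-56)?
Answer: 11121991/7 ≈ 1.5889e+6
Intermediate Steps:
O(G, B) = -G/56 (O(G, B) = G*(-1/56) = -G/56)
(-181 + 1463)*(1239 + O(-20, -64)) = (-181 + 1463)*(1239 - 1/56*(-20)) = 1282*(1239 + 5/14) = 1282*(17351/14) = 11121991/7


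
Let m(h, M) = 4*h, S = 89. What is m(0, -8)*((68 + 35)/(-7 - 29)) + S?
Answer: 89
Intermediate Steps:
m(0, -8)*((68 + 35)/(-7 - 29)) + S = (4*0)*((68 + 35)/(-7 - 29)) + 89 = 0*(103/(-36)) + 89 = 0*(103*(-1/36)) + 89 = 0*(-103/36) + 89 = 0 + 89 = 89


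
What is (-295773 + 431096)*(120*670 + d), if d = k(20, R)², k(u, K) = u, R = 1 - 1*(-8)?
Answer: 10934098400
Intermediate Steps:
R = 9 (R = 1 + 8 = 9)
d = 400 (d = 20² = 400)
(-295773 + 431096)*(120*670 + d) = (-295773 + 431096)*(120*670 + 400) = 135323*(80400 + 400) = 135323*80800 = 10934098400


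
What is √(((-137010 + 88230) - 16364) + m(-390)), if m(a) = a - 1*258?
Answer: 16*I*√257 ≈ 256.5*I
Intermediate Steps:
m(a) = -258 + a (m(a) = a - 258 = -258 + a)
√(((-137010 + 88230) - 16364) + m(-390)) = √(((-137010 + 88230) - 16364) + (-258 - 390)) = √((-48780 - 16364) - 648) = √(-65144 - 648) = √(-65792) = 16*I*√257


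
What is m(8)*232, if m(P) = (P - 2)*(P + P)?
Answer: 22272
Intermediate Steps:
m(P) = 2*P*(-2 + P) (m(P) = (-2 + P)*(2*P) = 2*P*(-2 + P))
m(8)*232 = (2*8*(-2 + 8))*232 = (2*8*6)*232 = 96*232 = 22272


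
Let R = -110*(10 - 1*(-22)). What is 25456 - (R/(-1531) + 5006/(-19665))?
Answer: 766345162826/30107115 ≈ 25454.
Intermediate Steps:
R = -3520 (R = -110*(10 + 22) = -110*32 = -3520)
25456 - (R/(-1531) + 5006/(-19665)) = 25456 - (-3520/(-1531) + 5006/(-19665)) = 25456 - (-3520*(-1/1531) + 5006*(-1/19665)) = 25456 - (3520/1531 - 5006/19665) = 25456 - 1*61556614/30107115 = 25456 - 61556614/30107115 = 766345162826/30107115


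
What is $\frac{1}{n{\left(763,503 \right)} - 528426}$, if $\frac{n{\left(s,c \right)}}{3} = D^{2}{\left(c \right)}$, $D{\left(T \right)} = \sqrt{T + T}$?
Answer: $- \frac{1}{525408} \approx -1.9033 \cdot 10^{-6}$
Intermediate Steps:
$D{\left(T \right)} = \sqrt{2} \sqrt{T}$ ($D{\left(T \right)} = \sqrt{2 T} = \sqrt{2} \sqrt{T}$)
$n{\left(s,c \right)} = 6 c$ ($n{\left(s,c \right)} = 3 \left(\sqrt{2} \sqrt{c}\right)^{2} = 3 \cdot 2 c = 6 c$)
$\frac{1}{n{\left(763,503 \right)} - 528426} = \frac{1}{6 \cdot 503 - 528426} = \frac{1}{3018 - 528426} = \frac{1}{-525408} = - \frac{1}{525408}$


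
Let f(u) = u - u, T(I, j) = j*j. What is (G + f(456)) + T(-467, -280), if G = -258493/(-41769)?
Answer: 3274948093/41769 ≈ 78406.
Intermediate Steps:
T(I, j) = j²
f(u) = 0
G = 258493/41769 (G = -258493*(-1/41769) = 258493/41769 ≈ 6.1886)
(G + f(456)) + T(-467, -280) = (258493/41769 + 0) + (-280)² = 258493/41769 + 78400 = 3274948093/41769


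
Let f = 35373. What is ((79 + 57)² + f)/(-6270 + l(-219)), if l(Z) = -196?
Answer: -53869/6466 ≈ -8.3311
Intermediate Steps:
((79 + 57)² + f)/(-6270 + l(-219)) = ((79 + 57)² + 35373)/(-6270 - 196) = (136² + 35373)/(-6466) = (18496 + 35373)*(-1/6466) = 53869*(-1/6466) = -53869/6466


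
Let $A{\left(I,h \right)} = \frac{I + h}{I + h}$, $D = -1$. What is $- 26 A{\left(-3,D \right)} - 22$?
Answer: $-48$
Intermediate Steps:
$A{\left(I,h \right)} = 1$
$- 26 A{\left(-3,D \right)} - 22 = \left(-26\right) 1 - 22 = -26 - 22 = -48$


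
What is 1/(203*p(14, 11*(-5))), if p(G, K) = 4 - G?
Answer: -1/2030 ≈ -0.00049261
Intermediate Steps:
1/(203*p(14, 11*(-5))) = 1/(203*(4 - 1*14)) = 1/(203*(4 - 14)) = (1/203)/(-10) = (1/203)*(-⅒) = -1/2030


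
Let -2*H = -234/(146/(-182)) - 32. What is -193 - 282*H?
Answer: 2658989/73 ≈ 36425.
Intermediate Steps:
H = -9479/73 (H = -(-234/(146/(-182)) - 32)/2 = -(-234/(146*(-1/182)) - 32)/2 = -(-234/(-73/91) - 32)/2 = -(-234*(-91/73) - 32)/2 = -(21294/73 - 32)/2 = -½*18958/73 = -9479/73 ≈ -129.85)
-193 - 282*H = -193 - 282*(-9479/73) = -193 + 2673078/73 = 2658989/73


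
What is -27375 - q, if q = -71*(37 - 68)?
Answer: -29576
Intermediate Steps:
q = 2201 (q = -71*(-31) = 2201)
-27375 - q = -27375 - 1*2201 = -27375 - 2201 = -29576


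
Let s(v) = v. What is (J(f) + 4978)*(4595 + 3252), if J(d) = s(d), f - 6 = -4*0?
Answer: 39109448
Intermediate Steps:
f = 6 (f = 6 - 4*0 = 6 + 0 = 6)
J(d) = d
(J(f) + 4978)*(4595 + 3252) = (6 + 4978)*(4595 + 3252) = 4984*7847 = 39109448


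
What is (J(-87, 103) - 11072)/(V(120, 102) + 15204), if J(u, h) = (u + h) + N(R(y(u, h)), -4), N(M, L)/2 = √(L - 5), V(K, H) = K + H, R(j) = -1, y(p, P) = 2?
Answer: -5528/7713 + I/2571 ≈ -0.71671 + 0.00038895*I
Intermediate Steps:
V(K, H) = H + K
N(M, L) = 2*√(-5 + L) (N(M, L) = 2*√(L - 5) = 2*√(-5 + L))
J(u, h) = h + u + 6*I (J(u, h) = (u + h) + 2*√(-5 - 4) = (h + u) + 2*√(-9) = (h + u) + 2*(3*I) = (h + u) + 6*I = h + u + 6*I)
(J(-87, 103) - 11072)/(V(120, 102) + 15204) = ((103 - 87 + 6*I) - 11072)/((102 + 120) + 15204) = ((16 + 6*I) - 11072)/(222 + 15204) = (-11056 + 6*I)/15426 = (-11056 + 6*I)*(1/15426) = -5528/7713 + I/2571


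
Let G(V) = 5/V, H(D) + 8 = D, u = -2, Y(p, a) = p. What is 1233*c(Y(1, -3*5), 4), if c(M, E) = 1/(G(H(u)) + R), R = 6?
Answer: 2466/11 ≈ 224.18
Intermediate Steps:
H(D) = -8 + D
c(M, E) = 2/11 (c(M, E) = 1/(5/(-8 - 2) + 6) = 1/(5/(-10) + 6) = 1/(5*(-1/10) + 6) = 1/(-1/2 + 6) = 1/(11/2) = 2/11)
1233*c(Y(1, -3*5), 4) = 1233*(2/11) = 2466/11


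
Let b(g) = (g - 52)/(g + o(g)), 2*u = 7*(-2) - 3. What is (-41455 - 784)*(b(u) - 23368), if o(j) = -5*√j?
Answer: 66126632865/67 + 25554595*I*√34/1139 ≈ 9.8696e+8 + 1.3082e+5*I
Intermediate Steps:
u = -17/2 (u = (7*(-2) - 3)/2 = (-14 - 3)/2 = (½)*(-17) = -17/2 ≈ -8.5000)
b(g) = (-52 + g)/(g - 5*√g) (b(g) = (g - 52)/(g - 5*√g) = (-52 + g)/(g - 5*√g))
(-41455 - 784)*(b(u) - 23368) = (-41455 - 784)*((52 - 1*(-17/2))/(-1*(-17/2) + 5*√(-17/2)) - 23368) = -42239*((52 + 17/2)/(17/2 + 5*(I*√34/2)) - 23368) = -42239*((121/2)/(17/2 + 5*I*√34/2) - 23368) = -42239*(121/(2*(17/2 + 5*I*√34/2)) - 23368) = -42239*(-23368 + 121/(2*(17/2 + 5*I*√34/2))) = 987040952 - 5110919/(2*(17/2 + 5*I*√34/2))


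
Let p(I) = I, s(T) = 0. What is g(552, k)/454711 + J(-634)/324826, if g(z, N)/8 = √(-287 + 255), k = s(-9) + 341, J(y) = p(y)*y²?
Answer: -127420052/162413 + 32*I*√2/454711 ≈ -784.54 + 9.9524e-5*I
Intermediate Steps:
J(y) = y³ (J(y) = y*y² = y³)
k = 341 (k = 0 + 341 = 341)
g(z, N) = 32*I*√2 (g(z, N) = 8*√(-287 + 255) = 8*√(-32) = 8*(4*I*√2) = 32*I*√2)
g(552, k)/454711 + J(-634)/324826 = (32*I*√2)/454711 + (-634)³/324826 = (32*I*√2)*(1/454711) - 254840104*1/324826 = 32*I*√2/454711 - 127420052/162413 = -127420052/162413 + 32*I*√2/454711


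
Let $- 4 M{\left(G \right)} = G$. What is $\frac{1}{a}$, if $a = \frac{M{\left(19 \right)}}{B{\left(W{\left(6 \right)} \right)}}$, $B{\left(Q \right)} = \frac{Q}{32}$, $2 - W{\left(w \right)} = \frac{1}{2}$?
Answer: $- \frac{3}{304} \approx -0.0098684$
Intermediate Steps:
$W{\left(w \right)} = \frac{3}{2}$ ($W{\left(w \right)} = 2 - \frac{1}{2} = \frac{3}{2}$)
$M{\left(G \right)} = - \frac{G}{4}$
$B{\left(Q \right)} = \frac{Q}{32}$ ($B{\left(Q \right)} = Q \frac{1}{32} = \frac{Q}{32}$)
$a = - \frac{304}{3}$ ($a = \frac{\left(- \frac{1}{4}\right) 19}{\frac{1}{32} \cdot \frac{3}{2}} = - \frac{19}{4 \cdot \frac{3}{64}} = \left(- \frac{19}{4}\right) \frac{64}{3} = - \frac{304}{3} \approx -101.33$)
$\frac{1}{a} = \frac{1}{- \frac{304}{3}} = - \frac{3}{304}$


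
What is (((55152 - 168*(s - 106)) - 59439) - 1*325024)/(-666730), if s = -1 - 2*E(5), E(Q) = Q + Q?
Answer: 61595/133346 ≈ 0.46192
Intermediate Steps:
E(Q) = 2*Q
s = -21 (s = -1 - 4*5 = -1 - 2*10 = -1 - 20 = -21)
(((55152 - 168*(s - 106)) - 59439) - 1*325024)/(-666730) = (((55152 - 168*(-21 - 106)) - 59439) - 1*325024)/(-666730) = (((55152 - 168*(-127)) - 59439) - 325024)*(-1/666730) = (((55152 + 21336) - 59439) - 325024)*(-1/666730) = ((76488 - 59439) - 325024)*(-1/666730) = (17049 - 325024)*(-1/666730) = -307975*(-1/666730) = 61595/133346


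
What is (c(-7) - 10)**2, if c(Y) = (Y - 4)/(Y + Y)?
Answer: 16641/196 ≈ 84.903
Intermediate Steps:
c(Y) = (-4 + Y)/(2*Y) (c(Y) = (-4 + Y)/((2*Y)) = (-4 + Y)*(1/(2*Y)) = (-4 + Y)/(2*Y))
(c(-7) - 10)**2 = ((1/2)*(-4 - 7)/(-7) - 10)**2 = ((1/2)*(-1/7)*(-11) - 10)**2 = (11/14 - 10)**2 = (-129/14)**2 = 16641/196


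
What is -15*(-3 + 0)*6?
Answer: 270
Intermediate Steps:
-15*(-3 + 0)*6 = -15*(-3)*6 = 45*6 = 270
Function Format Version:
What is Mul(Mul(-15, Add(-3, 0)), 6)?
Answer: 270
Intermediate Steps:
Mul(Mul(-15, Add(-3, 0)), 6) = Mul(Mul(-15, -3), 6) = Mul(45, 6) = 270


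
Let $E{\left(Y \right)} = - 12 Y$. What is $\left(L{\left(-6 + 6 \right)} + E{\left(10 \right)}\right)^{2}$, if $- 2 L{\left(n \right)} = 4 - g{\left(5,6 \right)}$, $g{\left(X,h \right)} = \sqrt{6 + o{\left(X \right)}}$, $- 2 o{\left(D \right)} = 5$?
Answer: $\frac{\left(488 - \sqrt{14}\right)^{2}}{16} \approx 14657.0$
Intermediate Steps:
$o{\left(D \right)} = - \frac{5}{2}$ ($o{\left(D \right)} = \left(- \frac{1}{2}\right) 5 = - \frac{5}{2}$)
$g{\left(X,h \right)} = \frac{\sqrt{14}}{2}$ ($g{\left(X,h \right)} = \sqrt{6 - \frac{5}{2}} = \sqrt{\frac{7}{2}} = \frac{\sqrt{14}}{2}$)
$L{\left(n \right)} = -2 + \frac{\sqrt{14}}{4}$ ($L{\left(n \right)} = - \frac{4 - \frac{\sqrt{14}}{2}}{2} = -2 + \frac{\sqrt{14}}{4}$)
$\left(L{\left(-6 + 6 \right)} + E{\left(10 \right)}\right)^{2} = \left(\left(-2 + \frac{\sqrt{14}}{4}\right) - 120\right)^{2} = \left(-122 + \frac{\sqrt{14}}{4}\right)^{2}$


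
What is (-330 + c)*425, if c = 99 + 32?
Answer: -84575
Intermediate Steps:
c = 131
(-330 + c)*425 = (-330 + 131)*425 = -199*425 = -84575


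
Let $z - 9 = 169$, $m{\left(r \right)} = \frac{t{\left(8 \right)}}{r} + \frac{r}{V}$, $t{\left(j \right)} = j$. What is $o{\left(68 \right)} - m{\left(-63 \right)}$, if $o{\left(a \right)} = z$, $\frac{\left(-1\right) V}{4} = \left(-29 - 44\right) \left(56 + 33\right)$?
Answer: $\frac{291641305}{1637244} \approx 178.13$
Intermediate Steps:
$V = 25988$ ($V = - 4 \left(-29 - 44\right) \left(56 + 33\right) = - 4 \left(\left(-73\right) 89\right) = \left(-4\right) \left(-6497\right) = 25988$)
$m{\left(r \right)} = \frac{8}{r} + \frac{r}{25988}$
$z = 178$ ($z = 9 + 169 = 178$)
$o{\left(a \right)} = 178$
$o{\left(68 \right)} - m{\left(-63 \right)} = 178 - \left(\frac{8}{-63} + \frac{1}{25988} \left(-63\right)\right) = 178 - \left(8 \left(- \frac{1}{63}\right) - \frac{63}{25988}\right) = 178 - \left(- \frac{8}{63} - \frac{63}{25988}\right) = 178 - - \frac{211873}{1637244} = 178 + \frac{211873}{1637244} = \frac{291641305}{1637244}$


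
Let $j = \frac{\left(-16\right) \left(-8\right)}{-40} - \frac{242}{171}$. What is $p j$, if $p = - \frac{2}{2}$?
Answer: $\frac{3946}{855} \approx 4.6152$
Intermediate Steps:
$j = - \frac{3946}{855}$ ($j = 128 \left(- \frac{1}{40}\right) - \frac{242}{171} = - \frac{16}{5} - \frac{242}{171} = - \frac{3946}{855} \approx -4.6152$)
$p = -1$ ($p = \left(-2\right) \frac{1}{2} = -1$)
$p j = \left(-1\right) \left(- \frac{3946}{855}\right) = \frac{3946}{855}$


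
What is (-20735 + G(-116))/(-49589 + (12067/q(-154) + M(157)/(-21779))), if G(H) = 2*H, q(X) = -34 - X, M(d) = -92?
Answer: 54796835160/129337041487 ≈ 0.42367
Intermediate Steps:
(-20735 + G(-116))/(-49589 + (12067/q(-154) + M(157)/(-21779))) = (-20735 + 2*(-116))/(-49589 + (12067/(-34 - 1*(-154)) - 92/(-21779))) = (-20735 - 232)/(-49589 + (12067/(-34 + 154) - 92*(-1/21779))) = -20967/(-49589 + (12067/120 + 92/21779)) = -20967/(-49589 + 262818233/2613480) = -20967/(-129337041487/2613480) = -20967*(-2613480/129337041487) = 54796835160/129337041487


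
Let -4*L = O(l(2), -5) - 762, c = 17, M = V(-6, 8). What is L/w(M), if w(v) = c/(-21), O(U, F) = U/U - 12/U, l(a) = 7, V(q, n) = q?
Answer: -16017/68 ≈ -235.54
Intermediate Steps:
M = -6
O(U, F) = 1 - 12/U
w(v) = -17/21 (w(v) = 17/(-21) = 17*(-1/21) = -17/21)
L = 5339/28 (L = -((-12 + 7)/7 - 762)/4 = -((1/7)*(-5) - 762)/4 = -(-5/7 - 762)/4 = -1/4*(-5339/7) = 5339/28 ≈ 190.68)
L/w(M) = 5339/(28*(-17/21)) = (5339/28)*(-21/17) = -16017/68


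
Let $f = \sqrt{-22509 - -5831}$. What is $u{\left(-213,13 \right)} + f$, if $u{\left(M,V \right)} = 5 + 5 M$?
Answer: $-1060 + i \sqrt{16678} \approx -1060.0 + 129.14 i$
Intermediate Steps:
$f = i \sqrt{16678}$ ($f = \sqrt{-22509 + \left(-1900 + 7731\right)} = \sqrt{-22509 + 5831} = \sqrt{-16678} = i \sqrt{16678} \approx 129.14 i$)
$u{\left(-213,13 \right)} + f = \left(5 + 5 \left(-213\right)\right) + i \sqrt{16678} = \left(5 - 1065\right) + i \sqrt{16678} = -1060 + i \sqrt{16678}$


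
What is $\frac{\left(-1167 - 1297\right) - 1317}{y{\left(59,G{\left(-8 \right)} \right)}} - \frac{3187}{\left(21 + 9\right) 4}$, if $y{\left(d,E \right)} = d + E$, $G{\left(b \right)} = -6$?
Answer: $- \frac{622631}{6360} \approx -97.898$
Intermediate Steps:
$y{\left(d,E \right)} = E + d$
$\frac{\left(-1167 - 1297\right) - 1317}{y{\left(59,G{\left(-8 \right)} \right)}} - \frac{3187}{\left(21 + 9\right) 4} = \frac{\left(-1167 - 1297\right) - 1317}{-6 + 59} - \frac{3187}{\left(21 + 9\right) 4} = \frac{-2464 - 1317}{53} - \frac{3187}{30 \cdot 4} = \left(-3781\right) \frac{1}{53} - \frac{3187}{120} = - \frac{3781}{53} - \frac{3187}{120} = - \frac{622631}{6360}$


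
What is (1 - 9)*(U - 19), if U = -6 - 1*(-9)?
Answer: 128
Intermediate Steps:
U = 3 (U = -6 + 9 = 3)
(1 - 9)*(U - 19) = (1 - 9)*(3 - 19) = -8*(-16) = 128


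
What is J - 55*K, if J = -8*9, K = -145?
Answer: 7903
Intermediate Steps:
J = -72
J - 55*K = -72 - 55*(-145) = -72 + 7975 = 7903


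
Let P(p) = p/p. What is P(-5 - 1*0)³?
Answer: 1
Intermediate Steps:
P(p) = 1
P(-5 - 1*0)³ = 1³ = 1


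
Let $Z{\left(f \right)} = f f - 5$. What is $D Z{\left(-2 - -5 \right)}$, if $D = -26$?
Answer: $-104$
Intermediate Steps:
$Z{\left(f \right)} = -5 + f^{2}$ ($Z{\left(f \right)} = f^{2} - 5 = -5 + f^{2}$)
$D Z{\left(-2 - -5 \right)} = - 26 \left(-5 + \left(-2 - -5\right)^{2}\right) = - 26 \left(-5 + \left(-2 + 5\right)^{2}\right) = - 26 \left(-5 + 3^{2}\right) = - 26 \left(-5 + 9\right) = \left(-26\right) 4 = -104$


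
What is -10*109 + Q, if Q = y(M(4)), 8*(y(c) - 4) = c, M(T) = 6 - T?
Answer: -4343/4 ≈ -1085.8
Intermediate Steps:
y(c) = 4 + c/8
Q = 17/4 (Q = 4 + (6 - 1*4)/8 = 4 + (6 - 4)/8 = 4 + (1/8)*2 = 4 + 1/4 = 17/4 ≈ 4.2500)
-10*109 + Q = -10*109 + 17/4 = -1090 + 17/4 = -4343/4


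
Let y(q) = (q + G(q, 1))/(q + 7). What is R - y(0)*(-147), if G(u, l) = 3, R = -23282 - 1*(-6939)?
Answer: -16280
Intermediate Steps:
R = -16343 (R = -23282 + 6939 = -16343)
y(q) = (3 + q)/(7 + q) (y(q) = (q + 3)/(q + 7) = (3 + q)/(7 + q))
R - y(0)*(-147) = -16343 - (3 + 0)/(7 + 0)*(-147) = -16343 - 3/7*(-147) = -16343 - (1/7)*3*(-147) = -16343 - 3*(-147)/7 = -16343 - 1*(-63) = -16343 + 63 = -16280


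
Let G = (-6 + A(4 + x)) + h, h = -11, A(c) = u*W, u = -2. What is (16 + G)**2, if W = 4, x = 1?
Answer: 81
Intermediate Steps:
A(c) = -8 (A(c) = -2*4 = -8)
G = -25 (G = (-6 - 8) - 11 = -14 - 11 = -25)
(16 + G)**2 = (16 - 25)**2 = (-9)**2 = 81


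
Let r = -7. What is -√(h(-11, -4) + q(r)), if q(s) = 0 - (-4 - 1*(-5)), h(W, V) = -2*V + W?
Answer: -2*I ≈ -2.0*I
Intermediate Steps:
h(W, V) = W - 2*V
q(s) = -1 (q(s) = 0 - (-4 + 5) = 0 - 1*1 = 0 - 1 = -1)
-√(h(-11, -4) + q(r)) = -√((-11 - 2*(-4)) - 1) = -√((-11 + 8) - 1) = -√(-3 - 1) = -√(-4) = -2*I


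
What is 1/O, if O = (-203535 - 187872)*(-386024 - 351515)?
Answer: 1/288677927373 ≈ 3.4641e-12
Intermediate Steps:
O = 288677927373 (O = -391407*(-737539) = 288677927373)
1/O = 1/288677927373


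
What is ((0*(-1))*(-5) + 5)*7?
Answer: 35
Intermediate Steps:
((0*(-1))*(-5) + 5)*7 = (0*(-5) + 5)*7 = (0 + 5)*7 = 5*7 = 35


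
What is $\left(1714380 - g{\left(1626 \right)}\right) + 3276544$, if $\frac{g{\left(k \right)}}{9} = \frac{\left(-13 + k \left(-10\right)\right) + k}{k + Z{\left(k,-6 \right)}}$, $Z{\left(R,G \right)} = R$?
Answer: $\frac{5410205557}{1084} \approx 4.991 \cdot 10^{6}$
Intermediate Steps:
$g{\left(k \right)} = \frac{9 \left(-13 - 9 k\right)}{2 k}$ ($g{\left(k \right)} = 9 \frac{\left(-13 + k \left(-10\right)\right) + k}{k + k} = 9 \frac{\left(-13 - 10 k\right) + k}{2 k} = 9 \left(-13 - 9 k\right) \frac{1}{2 k} = 9 \frac{-13 - 9 k}{2 k} = \frac{9 \left(-13 - 9 k\right)}{2 k}$)
$\left(1714380 - g{\left(1626 \right)}\right) + 3276544 = \left(1714380 - \frac{9 \left(-13 - 14634\right)}{2 \cdot 1626}\right) + 3276544 = \left(1714380 - \frac{9}{2} \cdot \frac{1}{1626} \left(-13 - 14634\right)\right) + 3276544 = \left(1714380 - \frac{9}{2} \cdot \frac{1}{1626} \left(-14647\right)\right) + 3276544 = \left(1714380 - - \frac{43941}{1084}\right) + 3276544 = \left(1714380 + \frac{43941}{1084}\right) + 3276544 = \frac{1858431861}{1084} + 3276544 = \frac{5410205557}{1084}$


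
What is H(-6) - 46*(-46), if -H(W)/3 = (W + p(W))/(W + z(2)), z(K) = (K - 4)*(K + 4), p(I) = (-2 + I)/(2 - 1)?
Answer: 6341/3 ≈ 2113.7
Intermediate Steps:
p(I) = -2 + I (p(I) = (-2 + I)/1 = (-2 + I)*1 = -2 + I)
z(K) = (-4 + K)*(4 + K)
H(W) = -3*(-2 + 2*W)/(-12 + W) (H(W) = -3*(W + (-2 + W))/(W + (-16 + 2²)) = -3*(-2 + 2*W)/(W + (-16 + 4)) = -3*(-2 + 2*W)/(W - 12) = -3*(-2 + 2*W)/(-12 + W))
H(-6) - 46*(-46) = 6*(1 - 1*(-6))/(-12 - 6) - 46*(-46) = 6*(1 + 6)/(-18) + 2116 = 6*(-1/18)*7 + 2116 = -7/3 + 2116 = 6341/3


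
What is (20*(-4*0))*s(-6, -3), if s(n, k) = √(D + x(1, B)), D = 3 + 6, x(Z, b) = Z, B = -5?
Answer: 0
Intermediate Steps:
D = 9
s(n, k) = √10 (s(n, k) = √(9 + 1) = √10)
(20*(-4*0))*s(-6, -3) = (20*(-4*0))*√10 = (20*0)*√10 = 0*√10 = 0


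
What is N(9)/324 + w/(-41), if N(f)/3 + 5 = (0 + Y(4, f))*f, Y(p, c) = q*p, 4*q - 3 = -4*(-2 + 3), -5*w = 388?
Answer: 19517/11070 ≈ 1.7631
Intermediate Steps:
w = -388/5 (w = -⅕*388 = -388/5 ≈ -77.600)
q = -¼ (q = ¾ + (-4*(-2 + 3))/4 = ¾ + (-4*1)/4 = ¾ + (¼)*(-4) = ¾ - 1 = -¼ ≈ -0.25000)
Y(p, c) = -p/4
N(f) = -15 - 3*f (N(f) = -15 + 3*((0 - ¼*4)*f) = -15 + 3*((0 - 1)*f) = -15 + 3*(-f) = -15 - 3*f)
N(9)/324 + w/(-41) = (-15 - 3*9)/324 - 388/5/(-41) = (-15 - 27)*(1/324) - 388/5*(-1/41) = -42*1/324 + 388/205 = -7/54 + 388/205 = 19517/11070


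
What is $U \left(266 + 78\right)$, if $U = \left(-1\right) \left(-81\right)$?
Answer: $27864$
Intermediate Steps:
$U = 81$
$U \left(266 + 78\right) = 81 \left(266 + 78\right) = 81 \cdot 344 = 27864$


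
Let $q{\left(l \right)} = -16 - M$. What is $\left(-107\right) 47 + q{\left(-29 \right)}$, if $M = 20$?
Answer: $-5065$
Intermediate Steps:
$q{\left(l \right)} = -36$ ($q{\left(l \right)} = -16 - 20 = -36$)
$\left(-107\right) 47 + q{\left(-29 \right)} = \left(-107\right) 47 - 36 = -5029 - 36 = -5065$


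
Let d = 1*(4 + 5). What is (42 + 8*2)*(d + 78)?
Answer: 5046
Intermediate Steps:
d = 9 (d = 1*9 = 9)
(42 + 8*2)*(d + 78) = (42 + 8*2)*(9 + 78) = (42 + 16)*87 = 58*87 = 5046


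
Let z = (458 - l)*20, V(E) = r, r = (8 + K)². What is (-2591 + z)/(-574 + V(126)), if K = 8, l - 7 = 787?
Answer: 9311/318 ≈ 29.280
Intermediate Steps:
l = 794 (l = 7 + 787 = 794)
r = 256 (r = (8 + 8)² = 16² = 256)
V(E) = 256
z = -6720 (z = (458 - 1*794)*20 = (458 - 794)*20 = -336*20 = -6720)
(-2591 + z)/(-574 + V(126)) = (-2591 - 6720)/(-574 + 256) = -9311/(-318) = -9311*(-1/318) = 9311/318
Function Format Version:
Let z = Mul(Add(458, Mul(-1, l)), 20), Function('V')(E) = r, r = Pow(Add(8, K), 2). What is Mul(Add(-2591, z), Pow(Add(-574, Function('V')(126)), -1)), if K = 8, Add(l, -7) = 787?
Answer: Rational(9311, 318) ≈ 29.280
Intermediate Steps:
l = 794 (l = Add(7, 787) = 794)
r = 256 (r = Pow(Add(8, 8), 2) = Pow(16, 2) = 256)
Function('V')(E) = 256
z = -6720 (z = Mul(Add(458, Mul(-1, 794)), 20) = Mul(Add(458, -794), 20) = Mul(-336, 20) = -6720)
Mul(Add(-2591, z), Pow(Add(-574, Function('V')(126)), -1)) = Mul(Add(-2591, -6720), Pow(Add(-574, 256), -1)) = Mul(-9311, Pow(-318, -1)) = Mul(-9311, Rational(-1, 318)) = Rational(9311, 318)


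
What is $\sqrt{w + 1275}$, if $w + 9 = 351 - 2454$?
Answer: $3 i \sqrt{93} \approx 28.931 i$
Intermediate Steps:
$w = -2112$ ($w = -9 + \left(351 - 2454\right) = -9 - 2103 = -2112$)
$\sqrt{w + 1275} = \sqrt{-2112 + 1275} = \sqrt{-837} = 3 i \sqrt{93}$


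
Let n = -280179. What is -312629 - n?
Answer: -32450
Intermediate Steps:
-312629 - n = -312629 - 1*(-280179) = -312629 + 280179 = -32450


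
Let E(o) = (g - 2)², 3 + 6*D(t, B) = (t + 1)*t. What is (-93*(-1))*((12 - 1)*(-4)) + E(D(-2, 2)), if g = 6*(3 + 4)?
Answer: -2492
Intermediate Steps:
D(t, B) = -½ + t*(1 + t)/6 (D(t, B) = -½ + ((t + 1)*t)/6 = -½ + ((1 + t)*t)/6 = -½ + (t*(1 + t))/6 = -½ + t*(1 + t)/6)
g = 42 (g = 6*7 = 42)
E(o) = 1600 (E(o) = (42 - 2)² = 40² = 1600)
(-93*(-1))*((12 - 1)*(-4)) + E(D(-2, 2)) = (-93*(-1))*((12 - 1)*(-4)) + 1600 = 93*(11*(-4)) + 1600 = 93*(-44) + 1600 = -4092 + 1600 = -2492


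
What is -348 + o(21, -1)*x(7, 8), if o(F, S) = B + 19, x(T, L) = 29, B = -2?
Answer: 145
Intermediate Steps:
o(F, S) = 17 (o(F, S) = -2 + 19 = 17)
-348 + o(21, -1)*x(7, 8) = -348 + 17*29 = -348 + 493 = 145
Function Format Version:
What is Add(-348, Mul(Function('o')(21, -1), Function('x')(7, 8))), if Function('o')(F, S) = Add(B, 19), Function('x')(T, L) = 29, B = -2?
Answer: 145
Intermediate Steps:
Function('o')(F, S) = 17 (Function('o')(F, S) = Add(-2, 19) = 17)
Add(-348, Mul(Function('o')(21, -1), Function('x')(7, 8))) = Add(-348, Mul(17, 29)) = Add(-348, 493) = 145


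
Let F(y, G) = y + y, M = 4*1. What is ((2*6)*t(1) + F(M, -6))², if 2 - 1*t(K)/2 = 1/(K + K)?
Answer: 1936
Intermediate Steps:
t(K) = 4 - 1/K (t(K) = 4 - 2/(K + K) = 4 - 2*1/(2*K) = 4 - 1/K)
M = 4
F(y, G) = 2*y
((2*6)*t(1) + F(M, -6))² = ((2*6)*(4 - 1/1) + 2*4)² = (12*(4 - 1*1) + 8)² = (12*(4 - 1) + 8)² = (12*3 + 8)² = (36 + 8)² = 44² = 1936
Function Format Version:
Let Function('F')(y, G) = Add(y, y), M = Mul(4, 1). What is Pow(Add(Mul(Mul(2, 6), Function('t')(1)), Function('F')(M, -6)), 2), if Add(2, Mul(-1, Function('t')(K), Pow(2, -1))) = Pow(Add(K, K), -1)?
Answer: 1936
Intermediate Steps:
Function('t')(K) = Add(4, Mul(-1, Pow(K, -1))) (Function('t')(K) = Add(4, Mul(-2, Pow(Add(K, K), -1))) = Add(4, Mul(-2, Pow(Mul(2, K), -1))) = Add(4, Mul(-2, Mul(Rational(1, 2), Pow(K, -1)))) = Add(4, Mul(-1, Pow(K, -1))))
M = 4
Function('F')(y, G) = Mul(2, y)
Pow(Add(Mul(Mul(2, 6), Function('t')(1)), Function('F')(M, -6)), 2) = Pow(Add(Mul(Mul(2, 6), Add(4, Mul(-1, Pow(1, -1)))), Mul(2, 4)), 2) = Pow(Add(Mul(12, Add(4, Mul(-1, 1))), 8), 2) = Pow(Add(Mul(12, Add(4, -1)), 8), 2) = Pow(Add(Mul(12, 3), 8), 2) = Pow(Add(36, 8), 2) = Pow(44, 2) = 1936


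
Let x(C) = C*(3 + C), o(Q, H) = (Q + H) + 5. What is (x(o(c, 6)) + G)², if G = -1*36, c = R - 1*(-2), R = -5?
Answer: 2704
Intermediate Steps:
c = -3 (c = -5 - 1*(-2) = -5 + 2 = -3)
o(Q, H) = 5 + H + Q (o(Q, H) = (H + Q) + 5 = 5 + H + Q)
G = -36
(x(o(c, 6)) + G)² = ((5 + 6 - 3)*(3 + (5 + 6 - 3)) - 36)² = (8*(3 + 8) - 36)² = (8*11 - 36)² = (88 - 36)² = 52² = 2704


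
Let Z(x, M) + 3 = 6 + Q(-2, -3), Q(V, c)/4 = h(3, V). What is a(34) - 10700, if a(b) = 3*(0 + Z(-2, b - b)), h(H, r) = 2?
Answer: -10667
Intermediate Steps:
Q(V, c) = 8 (Q(V, c) = 4*2 = 8)
Z(x, M) = 11 (Z(x, M) = -3 + (6 + 8) = -3 + 14 = 11)
a(b) = 33 (a(b) = 3*(0 + 11) = 3*11 = 33)
a(34) - 10700 = 33 - 10700 = -10667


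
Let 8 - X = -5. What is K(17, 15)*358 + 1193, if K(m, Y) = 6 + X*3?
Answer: 17303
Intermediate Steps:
X = 13 (X = 8 - 1*(-5) = 8 + 5 = 13)
K(m, Y) = 45 (K(m, Y) = 6 + 13*3 = 6 + 39 = 45)
K(17, 15)*358 + 1193 = 45*358 + 1193 = 16110 + 1193 = 17303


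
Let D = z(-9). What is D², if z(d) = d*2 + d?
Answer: 729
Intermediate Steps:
z(d) = 3*d (z(d) = 2*d + d = 3*d)
D = -27 (D = 3*(-9) = -27)
D² = (-27)² = 729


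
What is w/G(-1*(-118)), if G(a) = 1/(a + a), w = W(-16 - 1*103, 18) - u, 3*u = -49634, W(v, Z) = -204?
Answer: 11569192/3 ≈ 3.8564e+6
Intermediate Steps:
u = -49634/3 (u = (⅓)*(-49634) = -49634/3 ≈ -16545.)
w = 49022/3 (w = -204 - 1*(-49634/3) = -204 + 49634/3 = 49022/3 ≈ 16341.)
G(a) = 1/(2*a)
w/G(-1*(-118)) = 49022/(3*((1/(2*((-1*(-118))))))) = 49022/(3*(((½)/118))) = 49022/(3*(((½)*(1/118)))) = 49022/(3*(1/236)) = (49022/3)*236 = 11569192/3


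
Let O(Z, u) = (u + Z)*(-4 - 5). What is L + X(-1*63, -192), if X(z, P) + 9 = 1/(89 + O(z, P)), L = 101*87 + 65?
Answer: 21081713/2384 ≈ 8843.0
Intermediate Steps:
O(Z, u) = -9*Z - 9*u (O(Z, u) = (Z + u)*(-9) = -9*Z - 9*u)
L = 8852 (L = 8787 + 65 = 8852)
X(z, P) = -9 + 1/(89 - 9*P - 9*z) (X(z, P) = -9 + 1/(89 + (-9*z - 9*P)) = -9 + 1/(89 + (-9*P - 9*z)) = -9 + 1/(89 - 9*P - 9*z))
L + X(-1*63, -192) = 8852 + (800 - 81*(-192) - (-81)*63)/(-89 + 9*(-192) + 9*(-1*63)) = 8852 + (800 + 15552 - 81*(-63))/(-89 - 1728 + 9*(-63)) = 8852 + (800 + 15552 + 5103)/(-89 - 1728 - 567) = 8852 + 21455/(-2384) = 8852 - 1/2384*21455 = 8852 - 21455/2384 = 21081713/2384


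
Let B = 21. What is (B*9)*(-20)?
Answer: -3780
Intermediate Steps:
(B*9)*(-20) = (21*9)*(-20) = 189*(-20) = -3780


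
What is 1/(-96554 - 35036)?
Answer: -1/131590 ≈ -7.5994e-6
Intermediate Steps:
1/(-96554 - 35036) = 1/(-131590) = -1/131590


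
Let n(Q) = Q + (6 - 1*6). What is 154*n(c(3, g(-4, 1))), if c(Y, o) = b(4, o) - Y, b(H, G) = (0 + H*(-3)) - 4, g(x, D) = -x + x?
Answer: -2926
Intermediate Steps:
g(x, D) = 0
b(H, G) = -4 - 3*H (b(H, G) = (0 - 3*H) - 4 = -3*H - 4 = -4 - 3*H)
c(Y, o) = -16 - Y (c(Y, o) = (-4 - 3*4) - Y = (-4 - 12) - Y = -16 - Y)
n(Q) = Q (n(Q) = Q + (6 - 6) = Q + 0 = Q)
154*n(c(3, g(-4, 1))) = 154*(-16 - 1*3) = 154*(-16 - 3) = 154*(-19) = -2926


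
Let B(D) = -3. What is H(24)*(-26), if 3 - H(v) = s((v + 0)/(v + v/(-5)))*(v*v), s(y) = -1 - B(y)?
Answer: 29874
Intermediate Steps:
s(y) = 2 (s(y) = -1 - 1*(-3) = -1 + 3 = 2)
H(v) = 3 - 2*v² (H(v) = 3 - 2*v*v = 3 - 2*v²)
H(24)*(-26) = (3 - 2*24²)*(-26) = (3 - 2*576)*(-26) = (3 - 1152)*(-26) = -1149*(-26) = 29874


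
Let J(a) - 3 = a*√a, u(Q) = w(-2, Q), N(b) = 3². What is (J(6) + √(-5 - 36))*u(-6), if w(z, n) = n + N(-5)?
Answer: 9 + 18*√6 + 3*I*√41 ≈ 53.091 + 19.209*I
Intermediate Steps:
N(b) = 9
w(z, n) = 9 + n (w(z, n) = n + 9 = 9 + n)
u(Q) = 9 + Q
J(a) = 3 + a^(3/2) (J(a) = 3 + a*√a = 3 + a^(3/2))
(J(6) + √(-5 - 36))*u(-6) = ((3 + 6^(3/2)) + √(-5 - 36))*(9 - 6) = ((3 + 6*√6) + √(-41))*3 = ((3 + 6*√6) + I*√41)*3 = (3 + 6*√6 + I*√41)*3 = 9 + 18*√6 + 3*I*√41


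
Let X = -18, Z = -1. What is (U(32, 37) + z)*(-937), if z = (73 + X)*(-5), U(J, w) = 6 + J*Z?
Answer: 282037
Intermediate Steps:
U(J, w) = 6 - J (U(J, w) = 6 + J*(-1) = 6 - J)
z = -275 (z = (73 - 18)*(-5) = 55*(-5) = -275)
(U(32, 37) + z)*(-937) = ((6 - 1*32) - 275)*(-937) = ((6 - 32) - 275)*(-937) = (-26 - 275)*(-937) = -301*(-937) = 282037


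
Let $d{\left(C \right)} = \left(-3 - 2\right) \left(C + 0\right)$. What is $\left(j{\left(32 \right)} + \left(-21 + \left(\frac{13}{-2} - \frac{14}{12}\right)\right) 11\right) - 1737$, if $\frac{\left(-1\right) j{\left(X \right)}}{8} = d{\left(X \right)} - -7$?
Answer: $- \frac{2485}{3} \approx -828.33$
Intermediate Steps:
$d{\left(C \right)} = - 5 C$
$j{\left(X \right)} = -56 + 40 X$ ($j{\left(X \right)} = - 8 \left(- 5 X - -7\right) = - 8 \left(- 5 X + 7\right) = - 8 \left(7 - 5 X\right) = -56 + 40 X$)
$\left(j{\left(32 \right)} + \left(-21 + \left(\frac{13}{-2} - \frac{14}{12}\right)\right) 11\right) - 1737 = \left(\left(-56 + 40 \cdot 32\right) + \left(-21 + \left(\frac{13}{-2} - \frac{14}{12}\right)\right) 11\right) - 1737 = \left(\left(-56 + 1280\right) + \left(-21 + \left(13 \left(- \frac{1}{2}\right) - \frac{7}{6}\right)\right) 11\right) - 1737 = \left(1224 + \left(-21 - \frac{23}{3}\right) 11\right) - 1737 = \left(1224 - \frac{946}{3}\right) - 1737 = \frac{2726}{3} - 1737 = - \frac{2485}{3}$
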